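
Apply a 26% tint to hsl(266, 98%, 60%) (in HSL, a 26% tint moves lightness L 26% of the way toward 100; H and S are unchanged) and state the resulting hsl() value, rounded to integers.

hsl(266, 98%, 70%)

L moves 26% from 60 toward 100: 60 + 10.4 = 70.4 → 70.
H and S are unchanged.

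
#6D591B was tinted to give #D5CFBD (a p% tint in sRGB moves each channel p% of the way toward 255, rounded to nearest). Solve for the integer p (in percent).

71%

#6D591B is rgb(109, 89, 27); #D5CFBD is rgb(213, 207, 189).
On the B channel (widest range): 189 ≈ 27 + (p/100)(255 − 27), so p ≈ 100×(189 − 27)/(255 − 27) = 16200/228 = 71.05.
p = 71 reproduces all three channels after rounding.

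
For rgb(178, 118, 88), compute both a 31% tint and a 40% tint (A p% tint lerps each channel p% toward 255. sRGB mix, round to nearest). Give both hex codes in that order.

31% tint:
  R: 178 + 23.87 = 201.87 → 202
  G: 118 + 0.31×(255−118) = 118 + 42.47 = 160.47 → 160
  B: 88 + 0.31×(255−88) = 88 + 51.77 = 139.77 → 140
  → #CAA08C
40% tint:
  R: 178 + 30.8 = 208.8 → 209
  G: 118 + 54.8 = 172.8 → 173
  B: 88 + 0.4×(255−88) = 88 + 66.8 = 154.8 → 155
  → #D1AD9B

#CAA08C, #D1AD9B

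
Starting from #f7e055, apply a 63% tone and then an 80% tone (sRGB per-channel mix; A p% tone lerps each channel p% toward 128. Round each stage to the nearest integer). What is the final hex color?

#f7e055 is rgb(247, 224, 85).
Per channel, c → c + 0.63(128 − c):
  R: 247 − 74.97 = 172.03 → 172
  G: 224 − 60.48 = 163.52 → 164
  B: 85 + 0.63×(128−85) = 85 + 27.09 = 112.09 → 112
After the tone: rgb(172, 164, 112) = #aca470.
An 80% tone moves each channel 80% toward 128:
  R: 172 + 0.8×(128−172) = 172 − 35.2 = 136.8 → 137
  G: 164 − 28.8 = 135.2 → 135
  B: 112 + 0.8×(128−112) = 112 + 12.8 = 124.8 → 125
rgb(137, 135, 125) = #89877d.

#89877d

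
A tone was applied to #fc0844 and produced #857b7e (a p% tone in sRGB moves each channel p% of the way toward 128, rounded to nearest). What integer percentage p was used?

96%

#fc0844 is rgb(252, 8, 68); #857b7e is rgb(133, 123, 126).
On the R channel (widest range): 133 ≈ 252 + (p/100)(128 − 252), so p ≈ 100×(133 − 252)/(128 − 252) = -11900/-124 = 95.97.
p = 96 reproduces all three channels after rounding.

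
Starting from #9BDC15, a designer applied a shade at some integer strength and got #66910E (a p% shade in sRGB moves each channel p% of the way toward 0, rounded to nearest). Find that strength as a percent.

34%

#9BDC15 is rgb(155, 220, 21); #66910E is rgb(102, 145, 14).
On the G channel (widest range): 145 ≈ 220 + (p/100)(0 − 220), so p ≈ 100×(145 − 220)/(0 − 220) = -7500/-220 = 34.09.
p = 34 reproduces all three channels after rounding.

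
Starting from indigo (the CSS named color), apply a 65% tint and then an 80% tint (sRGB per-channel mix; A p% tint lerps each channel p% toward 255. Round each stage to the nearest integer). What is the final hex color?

#F2EDF6

CSS indigo is rgb(75, 0, 130).
Per channel, c → c + 0.65(255 − c):
  R: 75 + 117 = 192 → 192
  G: 0 + 165.75 = 165.75 → 166
  B: 130 + 81.25 = 211.25 → 211
After the tint: rgb(192, 166, 211) = #C0A6D3.
Lerp each channel 80% toward 255:
  R: 192 + 0.8×(255−192) = 192 + 50.4 = 242.4 → 242
  G: 166 + 71.2 = 237.2 → 237
  B: 211 + 0.8×(255−211) = 211 + 35.2 = 246.2 → 246
rgb(242, 237, 246) = #F2EDF6.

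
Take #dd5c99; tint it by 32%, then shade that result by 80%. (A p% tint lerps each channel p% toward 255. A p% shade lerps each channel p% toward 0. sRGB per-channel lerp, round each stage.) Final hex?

#dd5c99 is rgb(221, 92, 153).
Lerp each channel 32% toward 255:
  R: 221 + 0.32×(255−221) = 221 + 10.88 = 231.88 → 232
  G: 92 + 0.32×(255−92) = 92 + 52.16 = 144.16 → 144
  B: 153 + 32.64 = 185.64 → 186
After the tint: rgb(232, 144, 186) = #e890ba.
Lerp each channel 80% toward 0:
  R: 232 + 0.8×(0−232) = 232 − 185.6 = 46.4 → 46
  G: 144 + 0.8×(0−144) = 144 − 115.2 = 28.8 → 29
  B: 186 − 148.8 = 37.2 → 37
rgb(46, 29, 37) = #2e1d25.

#2e1d25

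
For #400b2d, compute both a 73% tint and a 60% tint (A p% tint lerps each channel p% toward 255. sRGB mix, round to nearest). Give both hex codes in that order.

#cbbdc6, #b39dab

#400b2d is rgb(64, 11, 45).
73% tint:
  R: 64 + 0.73×(255−64) = 64 + 139.43 = 203.43 → 203
  G: 11 + 0.73×(255−11) = 11 + 178.12 = 189.12 → 189
  B: 45 + 153.3 = 198.3 → 198
  → #cbbdc6
60% tint:
  R: 64 + 114.6 = 178.6 → 179
  G: 11 + 0.6×(255−11) = 11 + 146.4 = 157.4 → 157
  B: 45 + 126 = 171 → 171
  → #b39dab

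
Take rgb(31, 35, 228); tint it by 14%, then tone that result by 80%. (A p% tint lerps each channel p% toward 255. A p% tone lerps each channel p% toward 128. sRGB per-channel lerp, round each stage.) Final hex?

#737495

Lerp each channel 14% toward 255:
  R: 31 + 0.14×(255−31) = 31 + 31.36 = 62.36 → 62
  G: 35 + 30.8 = 65.8 → 66
  B: 228 + 0.14×(255−228) = 228 + 3.78 = 231.78 → 232
After the tint: rgb(62, 66, 232) = #3e42e8.
Per channel, c → c + 0.8(128 − c):
  R: 62 + 52.8 = 114.8 → 115
  G: 66 + 49.6 = 115.6 → 116
  B: 232 − 83.2 = 148.8 → 149
rgb(115, 116, 149) = #737495.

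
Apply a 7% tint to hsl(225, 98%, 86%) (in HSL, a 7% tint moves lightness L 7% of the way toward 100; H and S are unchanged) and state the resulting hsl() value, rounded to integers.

hsl(225, 98%, 87%)

L moves 7% from 86 toward 100: 86 + 0.98 = 86.98 → 87.
H and S are unchanged.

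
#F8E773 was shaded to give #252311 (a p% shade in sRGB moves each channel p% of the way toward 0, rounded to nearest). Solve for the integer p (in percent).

85%

#F8E773 is rgb(248, 231, 115); #252311 is rgb(37, 35, 17).
On the R channel (widest range): 37 ≈ 248 + (p/100)(0 − 248), so p ≈ 100×(37 − 248)/(0 − 248) = -21100/-248 = 85.08.
p = 85 reproduces all three channels after rounding.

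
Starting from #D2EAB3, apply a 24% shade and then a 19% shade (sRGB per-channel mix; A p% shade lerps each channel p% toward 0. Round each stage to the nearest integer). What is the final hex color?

#82906E

#D2EAB3 is rgb(210, 234, 179).
Lerp each channel 24% toward 0:
  R: 210 + 0.24×(0−210) = 210 − 50.4 = 159.6 → 160
  G: 234 + 0.24×(0−234) = 234 − 56.16 = 177.84 → 178
  B: 179 + 0.24×(0−179) = 179 − 42.96 = 136.04 → 136
After the shade: rgb(160, 178, 136) = #A0B288.
Lerp each channel 19% toward 0:
  R: 160 + 0.19×(0−160) = 160 − 30.4 = 129.6 → 130
  G: 178 + 0.19×(0−178) = 178 − 33.82 = 144.18 → 144
  B: 136 + 0.19×(0−136) = 136 − 25.84 = 110.16 → 110
rgb(130, 144, 110) = #82906E.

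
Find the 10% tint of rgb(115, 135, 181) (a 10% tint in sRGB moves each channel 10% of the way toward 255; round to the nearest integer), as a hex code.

#8193BC

A 10% tint moves each channel 10% toward 255:
  R: 115 + 0.1×(255−115) = 115 + 14 = 129 → 129
  G: 135 + 12 = 147 → 147
  B: 181 + 7.4 = 188.4 → 188
rgb(129, 147, 188) = #8193BC.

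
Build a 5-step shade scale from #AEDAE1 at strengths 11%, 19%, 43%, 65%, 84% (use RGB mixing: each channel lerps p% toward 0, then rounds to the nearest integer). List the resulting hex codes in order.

#9BC2C8, #8DB1B6, #637C80, #3D4C4F, #1C2324

#AEDAE1 is rgb(174, 218, 225).
11%: (174 − 19.14 = 154.86→155, 218 − 23.98 = 194.02→194, 225 − 24.75 = 200.25→200) → #9BC2C8
19%: (174 − 33.06 = 140.94→141, 218 − 41.42 = 176.58→177, 225 − 42.75 = 182.25→182) → #8DB1B6
43%: (174 − 74.82 = 99.18→99, 218 − 93.74 = 124.26→124, 225 − 96.75 = 128.25→128) → #637C80
65%: (174 − 113.1 = 60.9→61, 218 − 141.7 = 76.3→76, 225 − 146.25 = 78.75→79) → #3D4C4F
84%: (174 − 146.16 = 27.84→28, 218 − 183.12 = 34.88→35, 225 − 189 = 36→36) → #1C2324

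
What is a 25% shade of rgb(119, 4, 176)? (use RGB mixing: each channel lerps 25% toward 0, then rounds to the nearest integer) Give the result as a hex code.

Per channel, c → c + 0.25(0 − c):
  R: 119 − 29.75 = 89.25 → 89
  G: 4 + 0.25×(0−4) = 4 − 1 = 3 → 3
  B: 176 + 0.25×(0−176) = 176 − 44 = 132 → 132
rgb(89, 3, 132) = #590384.

#590384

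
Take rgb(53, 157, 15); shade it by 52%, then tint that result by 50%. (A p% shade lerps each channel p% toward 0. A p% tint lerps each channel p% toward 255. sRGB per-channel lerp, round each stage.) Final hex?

Per channel, c → c + 0.52(0 − c):
  R: 53 − 27.56 = 25.44 → 25
  G: 157 + 0.52×(0−157) = 157 − 81.64 = 75.36 → 75
  B: 15 + 0.52×(0−15) = 15 − 7.8 = 7.2 → 7
After the shade: rgb(25, 75, 7) = #194b07.
Lerp each channel 50% toward 255:
  R: 25 + 115 = 140 → 140
  G: 75 + 90 = 165 → 165
  B: 7 + 0.5×(255−7) = 7 + 124 = 131 → 131
rgb(140, 165, 131) = #8ca583.

#8ca583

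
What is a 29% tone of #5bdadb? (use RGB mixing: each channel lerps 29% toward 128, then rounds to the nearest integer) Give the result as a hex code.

#66c0c1

#5bdadb is rgb(91, 218, 219).
Lerp each channel 29% toward 128:
  R: 91 + 10.73 = 101.73 → 102
  G: 218 − 26.1 = 191.9 → 192
  B: 219 − 26.39 = 192.61 → 193
rgb(102, 192, 193) = #66c0c1.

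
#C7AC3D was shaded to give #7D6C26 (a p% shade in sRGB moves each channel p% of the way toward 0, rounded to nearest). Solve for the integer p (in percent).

#C7AC3D is rgb(199, 172, 61); #7D6C26 is rgb(125, 108, 38).
On the R channel (widest range): 125 ≈ 199 + (p/100)(0 − 199), so p ≈ 100×(125 − 199)/(0 − 199) = -7400/-199 = 37.19.
p = 37 reproduces all three channels after rounding.

37%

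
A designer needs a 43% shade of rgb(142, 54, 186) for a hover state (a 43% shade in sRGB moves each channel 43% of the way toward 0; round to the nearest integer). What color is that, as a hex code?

Lerp each channel 43% toward 0:
  R: 142 − 61.06 = 80.94 → 81
  G: 54 − 23.22 = 30.78 → 31
  B: 186 + 0.43×(0−186) = 186 − 79.98 = 106.02 → 106
rgb(81, 31, 106) = #511F6A.

#511F6A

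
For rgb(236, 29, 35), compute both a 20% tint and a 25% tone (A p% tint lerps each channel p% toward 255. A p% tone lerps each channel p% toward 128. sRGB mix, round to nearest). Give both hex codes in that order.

20% tint:
  R: 236 + 0.2×(255−236) = 236 + 3.8 = 239.8 → 240
  G: 29 + 0.2×(255−29) = 29 + 45.2 = 74.2 → 74
  B: 35 + 0.2×(255−35) = 35 + 44 = 79 → 79
  → #F04A4F
25% tone:
  R: 236 − 27 = 209 → 209
  G: 29 + 0.25×(128−29) = 29 + 24.75 = 53.75 → 54
  B: 35 + 0.25×(128−35) = 35 + 23.25 = 58.25 → 58
  → #D1363A

#F04A4F, #D1363A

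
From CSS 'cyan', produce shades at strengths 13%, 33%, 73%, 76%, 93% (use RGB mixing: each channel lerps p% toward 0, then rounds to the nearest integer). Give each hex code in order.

CSS cyan is rgb(0, 255, 255).
13%: (0→0, 255 − 33.15 = 221.85→222, 255 − 33.15 = 221.85→222) → #00DEDE
33%: (0→0, 255 − 84.15 = 170.85→171, 255 − 84.15 = 170.85→171) → #00ABAB
73%: (0→0, 255 − 186.15 = 68.85→69, 255 − 186.15 = 68.85→69) → #004545
76%: (0→0, 255 − 193.8 = 61.2→61, 255 − 193.8 = 61.2→61) → #003D3D
93%: (0→0, 255 − 237.15 = 17.85→18, 255 − 237.15 = 17.85→18) → #001212

#00DEDE, #00ABAB, #004545, #003D3D, #001212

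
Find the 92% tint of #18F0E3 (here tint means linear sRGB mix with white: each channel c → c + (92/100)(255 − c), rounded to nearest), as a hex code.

#EDFEFD

#18F0E3 is rgb(24, 240, 227).
A 92% tint moves each channel 92% toward 255:
  R: 24 + 212.52 = 236.52 → 237
  G: 240 + 0.92×(255−240) = 240 + 13.8 = 253.8 → 254
  B: 227 + 25.76 = 252.76 → 253
rgb(237, 254, 253) = #EDFEFD.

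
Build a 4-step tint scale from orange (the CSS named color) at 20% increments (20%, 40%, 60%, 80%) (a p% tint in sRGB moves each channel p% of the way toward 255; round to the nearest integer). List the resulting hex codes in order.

CSS orange is rgb(255, 165, 0).
20%: (255→255, 165 + 18 = 183→183, 0 + 51 = 51→51) → #FFB733
40%: (255→255, 165 + 36 = 201→201, 0 + 102 = 102→102) → #FFC966
60%: (255→255, 165 + 54 = 219→219, 0 + 153 = 153→153) → #FFDB99
80%: (255→255, 165 + 72 = 237→237, 0 + 204 = 204→204) → #FFEDCC

#FFB733, #FFC966, #FFDB99, #FFEDCC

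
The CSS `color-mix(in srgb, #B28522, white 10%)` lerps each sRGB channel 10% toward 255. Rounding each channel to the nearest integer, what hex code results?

#B28522 is rgb(178, 133, 34).
Lerp each channel 10% toward 255:
  R: 178 + 0.1×(255−178) = 178 + 7.7 = 185.7 → 186
  G: 133 + 0.1×(255−133) = 133 + 12.2 = 145.2 → 145
  B: 34 + 22.1 = 56.1 → 56
rgb(186, 145, 56) = #BA9138.

#BA9138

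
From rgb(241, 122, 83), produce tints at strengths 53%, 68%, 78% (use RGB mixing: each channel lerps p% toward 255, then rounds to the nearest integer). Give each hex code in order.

53%: (241 + 7.42 = 248.42→248, 122 + 70.49 = 192.49→192, 83 + 91.16 = 174.16→174) → #F8C0AE
68%: (241 + 9.52 = 250.52→251, 122 + 90.44 = 212.44→212, 83 + 116.96 = 199.96→200) → #FBD4C8
78%: (241 + 10.92 = 251.92→252, 122 + 103.74 = 225.74→226, 83 + 134.16 = 217.16→217) → #FCE2D9

#F8C0AE, #FBD4C8, #FCE2D9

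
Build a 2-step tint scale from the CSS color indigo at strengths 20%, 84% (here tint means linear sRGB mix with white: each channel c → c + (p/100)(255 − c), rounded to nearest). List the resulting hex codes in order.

#6F339B, #E2D6EB

CSS indigo is rgb(75, 0, 130).
20%: (75 + 36 = 111→111, 0 + 51 = 51→51, 130 + 25 = 155→155) → #6F339B
84%: (75 + 151.2 = 226.2→226, 0 + 214.2 = 214.2→214, 130 + 105 = 235→235) → #E2D6EB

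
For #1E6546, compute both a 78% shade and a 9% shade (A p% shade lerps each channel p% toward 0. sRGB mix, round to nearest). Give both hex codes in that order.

#07160F, #1B5C40

#1E6546 is rgb(30, 101, 70).
78% shade:
  R: 30 − 23.4 = 6.6 → 7
  G: 101 + 0.78×(0−101) = 101 − 78.78 = 22.22 → 22
  B: 70 + 0.78×(0−70) = 70 − 54.6 = 15.4 → 15
  → #07160F
9% shade:
  R: 30 − 2.7 = 27.3 → 27
  G: 101 + 0.09×(0−101) = 101 − 9.09 = 91.91 → 92
  B: 70 + 0.09×(0−70) = 70 − 6.3 = 63.7 → 64
  → #1B5C40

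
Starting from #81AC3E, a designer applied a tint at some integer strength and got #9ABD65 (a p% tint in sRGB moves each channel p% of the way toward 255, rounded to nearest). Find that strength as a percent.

20%

#81AC3E is rgb(129, 172, 62); #9ABD65 is rgb(154, 189, 101).
On the B channel (widest range): 101 ≈ 62 + (p/100)(255 − 62), so p ≈ 100×(101 − 62)/(255 − 62) = 3900/193 = 20.21.
p = 20 reproduces all three channels after rounding.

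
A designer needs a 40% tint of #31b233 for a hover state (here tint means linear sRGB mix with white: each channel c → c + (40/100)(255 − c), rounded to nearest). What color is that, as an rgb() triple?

rgb(131, 209, 133)

#31b233 is rgb(49, 178, 51).
Lerp each channel 40% toward 255:
  R: 49 + 0.4×(255−49) = 49 + 82.4 = 131.4 → 131
  G: 178 + 30.8 = 208.8 → 209
  B: 51 + 0.4×(255−51) = 51 + 81.6 = 132.6 → 133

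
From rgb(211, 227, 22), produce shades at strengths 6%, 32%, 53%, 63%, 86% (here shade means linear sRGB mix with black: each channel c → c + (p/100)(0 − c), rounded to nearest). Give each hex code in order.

6%: (211 − 12.66 = 198.34→198, 227 − 13.62 = 213.38→213, 22 − 1.32 = 20.68→21) → #C6D515
32%: (211 − 67.52 = 143.48→143, 227 − 72.64 = 154.36→154, 22 − 7.04 = 14.96→15) → #8F9A0F
53%: (211 − 111.83 = 99.17→99, 227 − 120.31 = 106.69→107, 22 − 11.66 = 10.34→10) → #636B0A
63%: (211 − 132.93 = 78.07→78, 227 − 143.01 = 83.99→84, 22 − 13.86 = 8.14→8) → #4E5408
86%: (211 − 181.46 = 29.54→30, 227 − 195.22 = 31.78→32, 22 − 18.92 = 3.08→3) → #1E2003

#C6D515, #8F9A0F, #636B0A, #4E5408, #1E2003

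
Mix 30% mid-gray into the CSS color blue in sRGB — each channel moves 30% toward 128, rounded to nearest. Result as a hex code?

CSS blue is rgb(0, 0, 255).
Lerp each channel 30% toward 128:
  R: 0 + 0.3×(128−0) = 0 + 38.4 = 38.4 → 38
  G: 0 + 0.3×(128−0) = 0 + 38.4 = 38.4 → 38
  B: 255 + 0.3×(128−255) = 255 − 38.1 = 216.9 → 217
rgb(38, 38, 217) = #2626d9.

#2626d9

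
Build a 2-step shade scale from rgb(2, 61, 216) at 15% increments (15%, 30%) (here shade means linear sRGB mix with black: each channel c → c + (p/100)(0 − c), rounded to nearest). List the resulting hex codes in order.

15%: (2→2, 61 − 9.15 = 51.85→52, 216 − 32.4 = 183.6→184) → #0234b8
30%: (2 − 0.6 = 1.4→1, 61 − 18.3 = 42.7→43, 216 − 64.8 = 151.2→151) → #012b97

#0234b8, #012b97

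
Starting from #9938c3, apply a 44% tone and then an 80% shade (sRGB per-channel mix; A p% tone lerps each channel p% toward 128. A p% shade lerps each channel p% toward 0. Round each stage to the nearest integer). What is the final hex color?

#9938c3 is rgb(153, 56, 195).
Per channel, c → c + 0.44(128 − c):
  R: 153 + 0.44×(128−153) = 153 − 11 = 142 → 142
  G: 56 + 0.44×(128−56) = 56 + 31.68 = 87.68 → 88
  B: 195 + 0.44×(128−195) = 195 − 29.48 = 165.52 → 166
After the tone: rgb(142, 88, 166) = #8e58a6.
Per channel, c → c + 0.8(0 − c):
  R: 142 + 0.8×(0−142) = 142 − 113.6 = 28.4 → 28
  G: 88 + 0.8×(0−88) = 88 − 70.4 = 17.6 → 18
  B: 166 − 132.8 = 33.2 → 33
rgb(28, 18, 33) = #1c1221.

#1c1221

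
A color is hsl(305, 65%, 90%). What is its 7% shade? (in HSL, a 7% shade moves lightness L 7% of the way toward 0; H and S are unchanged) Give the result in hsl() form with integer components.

hsl(305, 65%, 84%)

L moves 7% from 90 toward 0: 90 − 6.3 = 83.7 → 84.
H and S are unchanged.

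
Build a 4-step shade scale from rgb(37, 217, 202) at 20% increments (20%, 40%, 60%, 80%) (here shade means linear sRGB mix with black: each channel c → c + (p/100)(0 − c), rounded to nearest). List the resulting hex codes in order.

20%: (37 − 7.4 = 29.6→30, 217 − 43.4 = 173.6→174, 202 − 40.4 = 161.6→162) → #1EAEA2
40%: (37 − 14.8 = 22.2→22, 217 − 86.8 = 130.2→130, 202 − 80.8 = 121.2→121) → #168279
60%: (37 − 22.2 = 14.8→15, 217 − 130.2 = 86.8→87, 202 − 121.2 = 80.8→81) → #0F5751
80%: (37 − 29.6 = 7.4→7, 217 − 173.6 = 43.4→43, 202 − 161.6 = 40.4→40) → #072B28

#1EAEA2, #168279, #0F5751, #072B28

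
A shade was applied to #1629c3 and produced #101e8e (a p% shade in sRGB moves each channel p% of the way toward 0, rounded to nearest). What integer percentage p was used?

27%

#1629c3 is rgb(22, 41, 195); #101e8e is rgb(16, 30, 142).
On the B channel (widest range): 142 ≈ 195 + (p/100)(0 − 195), so p ≈ 100×(142 − 195)/(0 − 195) = -5300/-195 = 27.18.
p = 27 reproduces all three channels after rounding.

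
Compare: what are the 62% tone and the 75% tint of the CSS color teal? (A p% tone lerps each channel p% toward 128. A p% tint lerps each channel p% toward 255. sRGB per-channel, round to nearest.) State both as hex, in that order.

#4F8080, #BFDFDF

CSS teal is rgb(0, 128, 128).
62% tone:
  R: 0 + 79.36 = 79.36 → 79
  G: 128 + 0 = 128 → 128
  B: 128 + 0.62×(128−128) = 128 + 0 = 128 → 128
  → #4F8080
75% tint:
  R: 0 + 0.75×(255−0) = 0 + 191.25 = 191.25 → 191
  G: 128 + 0.75×(255−128) = 128 + 95.25 = 223.25 → 223
  B: 128 + 0.75×(255−128) = 128 + 95.25 = 223.25 → 223
  → #BFDFDF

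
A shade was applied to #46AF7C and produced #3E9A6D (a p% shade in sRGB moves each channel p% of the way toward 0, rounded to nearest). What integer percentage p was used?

12%

#46AF7C is rgb(70, 175, 124); #3E9A6D is rgb(62, 154, 109).
On the G channel (widest range): 154 ≈ 175 + (p/100)(0 − 175), so p ≈ 100×(154 − 175)/(0 − 175) = -2100/-175 = 12.00.
p = 12 reproduces all three channels after rounding.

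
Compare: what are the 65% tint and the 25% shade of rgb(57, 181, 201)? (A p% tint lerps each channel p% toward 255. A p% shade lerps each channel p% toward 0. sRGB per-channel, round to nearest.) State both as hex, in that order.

65% tint:
  R: 57 + 0.65×(255−57) = 57 + 128.7 = 185.7 → 186
  G: 181 + 0.65×(255−181) = 181 + 48.1 = 229.1 → 229
  B: 201 + 0.65×(255−201) = 201 + 35.1 = 236.1 → 236
  → #BAE5EC
25% shade:
  R: 57 + 0.25×(0−57) = 57 − 14.25 = 42.75 → 43
  G: 181 − 45.25 = 135.75 → 136
  B: 201 + 0.25×(0−201) = 201 − 50.25 = 150.75 → 151
  → #2B8897

#BAE5EC, #2B8897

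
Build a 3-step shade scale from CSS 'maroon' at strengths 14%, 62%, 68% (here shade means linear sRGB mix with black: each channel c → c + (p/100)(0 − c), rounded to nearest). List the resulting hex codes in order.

#6e0000, #310000, #290000

CSS maroon is rgb(128, 0, 0).
14%: (128 − 17.92 = 110.08→110, 0→0, 0→0) → #6e0000
62%: (128 − 79.36 = 48.64→49, 0→0, 0→0) → #310000
68%: (128 − 87.04 = 40.96→41, 0→0, 0→0) → #290000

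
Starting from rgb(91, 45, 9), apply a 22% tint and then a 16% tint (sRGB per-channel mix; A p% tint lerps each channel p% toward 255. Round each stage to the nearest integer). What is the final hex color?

A 22% tint moves each channel 22% toward 255:
  R: 91 + 0.22×(255−91) = 91 + 36.08 = 127.08 → 127
  G: 45 + 0.22×(255−45) = 45 + 46.2 = 91.2 → 91
  B: 9 + 0.22×(255−9) = 9 + 54.12 = 63.12 → 63
After the tint: rgb(127, 91, 63) = #7f5b3f.
Per channel, c → c + 0.16(255 − c):
  R: 127 + 20.48 = 147.48 → 147
  G: 91 + 26.24 = 117.24 → 117
  B: 63 + 30.72 = 93.72 → 94
rgb(147, 117, 94) = #93755e.

#93755e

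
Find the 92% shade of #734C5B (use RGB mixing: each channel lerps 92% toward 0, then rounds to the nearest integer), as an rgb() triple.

rgb(9, 6, 7)

#734C5B is rgb(115, 76, 91).
A 92% shade moves each channel 92% toward 0:
  R: 115 + 0.92×(0−115) = 115 − 105.8 = 9.2 → 9
  G: 76 − 69.92 = 6.08 → 6
  B: 91 + 0.92×(0−91) = 91 − 83.72 = 7.28 → 7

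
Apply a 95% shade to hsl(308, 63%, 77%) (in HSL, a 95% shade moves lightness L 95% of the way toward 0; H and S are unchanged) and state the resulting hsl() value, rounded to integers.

L moves 95% from 77 toward 0: 77 − 73.15 = 3.85 → 4.
H and S are unchanged.

hsl(308, 63%, 4%)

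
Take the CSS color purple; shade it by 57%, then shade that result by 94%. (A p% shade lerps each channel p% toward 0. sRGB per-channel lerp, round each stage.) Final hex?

CSS purple is rgb(128, 0, 128).
Lerp each channel 57% toward 0:
  R: 128 − 72.96 = 55.04 → 55
  G: 0 + 0.57×(0−0) = 0 + 0 = 0 → 0
  B: 128 − 72.96 = 55.04 → 55
After the shade: rgb(55, 0, 55) = #370037.
Lerp each channel 94% toward 0:
  R: 55 + 0.94×(0−55) = 55 − 51.7 = 3.3 → 3
  G: 0 + 0 = 0 → 0
  B: 55 + 0.94×(0−55) = 55 − 51.7 = 3.3 → 3
rgb(3, 0, 3) = #030003.

#030003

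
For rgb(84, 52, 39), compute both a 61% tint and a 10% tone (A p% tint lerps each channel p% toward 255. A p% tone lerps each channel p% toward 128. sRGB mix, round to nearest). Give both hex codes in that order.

61% tint:
  R: 84 + 104.31 = 188.31 → 188
  G: 52 + 123.83 = 175.83 → 176
  B: 39 + 131.76 = 170.76 → 171
  → #BCB0AB
10% tone:
  R: 84 + 0.1×(128−84) = 84 + 4.4 = 88.4 → 88
  G: 52 + 7.6 = 59.6 → 60
  B: 39 + 0.1×(128−39) = 39 + 8.9 = 47.9 → 48
  → #583C30

#BCB0AB, #583C30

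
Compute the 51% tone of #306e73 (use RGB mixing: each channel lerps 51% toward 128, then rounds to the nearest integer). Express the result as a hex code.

#59777a

#306e73 is rgb(48, 110, 115).
Per channel, c → c + 0.51(128 − c):
  R: 48 + 0.51×(128−48) = 48 + 40.8 = 88.8 → 89
  G: 110 + 9.18 = 119.18 → 119
  B: 115 + 0.51×(128−115) = 115 + 6.63 = 121.63 → 122
rgb(89, 119, 122) = #59777a.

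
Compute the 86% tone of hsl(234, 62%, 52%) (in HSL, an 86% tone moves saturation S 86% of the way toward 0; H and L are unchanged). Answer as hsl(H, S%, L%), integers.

S moves 86% from 62 toward 0: 62 − 53.32 = 8.68 → 9.
H and L are unchanged.

hsl(234, 9%, 52%)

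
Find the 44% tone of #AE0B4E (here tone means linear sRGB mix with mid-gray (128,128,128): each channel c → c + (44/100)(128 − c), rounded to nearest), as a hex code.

#AE0B4E is rgb(174, 11, 78).
Per channel, c → c + 0.44(128 − c):
  R: 174 + 0.44×(128−174) = 174 − 20.24 = 153.76 → 154
  G: 11 + 0.44×(128−11) = 11 + 51.48 = 62.48 → 62
  B: 78 + 0.44×(128−78) = 78 + 22 = 100 → 100
rgb(154, 62, 100) = #9A3E64.

#9A3E64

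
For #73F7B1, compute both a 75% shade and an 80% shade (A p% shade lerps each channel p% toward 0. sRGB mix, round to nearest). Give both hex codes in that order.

#73F7B1 is rgb(115, 247, 177).
75% shade:
  R: 115 − 86.25 = 28.75 → 29
  G: 247 − 185.25 = 61.75 → 62
  B: 177 + 0.75×(0−177) = 177 − 132.75 = 44.25 → 44
  → #1D3E2C
80% shade:
  R: 115 − 92 = 23 → 23
  G: 247 − 197.6 = 49.4 → 49
  B: 177 + 0.8×(0−177) = 177 − 141.6 = 35.4 → 35
  → #173123

#1D3E2C, #173123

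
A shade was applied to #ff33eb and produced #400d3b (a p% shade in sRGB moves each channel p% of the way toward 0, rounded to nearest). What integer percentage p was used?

75%

#ff33eb is rgb(255, 51, 235); #400d3b is rgb(64, 13, 59).
On the R channel (widest range): 64 ≈ 255 + (p/100)(0 − 255), so p ≈ 100×(64 − 255)/(0 − 255) = -19100/-255 = 74.90.
p = 75 reproduces all three channels after rounding.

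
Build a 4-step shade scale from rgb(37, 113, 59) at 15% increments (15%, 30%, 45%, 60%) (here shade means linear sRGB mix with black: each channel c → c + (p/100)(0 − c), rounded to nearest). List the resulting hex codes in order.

#1F6032, #1A4F29, #143E20, #0F2D18

15%: (37 − 5.55 = 31.45→31, 113 − 16.95 = 96.05→96, 59 − 8.85 = 50.15→50) → #1F6032
30%: (37 − 11.1 = 25.9→26, 113 − 33.9 = 79.1→79, 59 − 17.7 = 41.3→41) → #1A4F29
45%: (37 − 16.65 = 20.35→20, 113 − 50.85 = 62.15→62, 59 − 26.55 = 32.45→32) → #143E20
60%: (37 − 22.2 = 14.8→15, 113 − 67.8 = 45.2→45, 59 − 35.4 = 23.6→24) → #0F2D18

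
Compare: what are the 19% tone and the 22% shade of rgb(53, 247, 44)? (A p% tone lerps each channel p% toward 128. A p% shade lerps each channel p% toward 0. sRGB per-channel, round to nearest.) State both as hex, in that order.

19% tone:
  R: 53 + 14.25 = 67.25 → 67
  G: 247 + 0.19×(128−247) = 247 − 22.61 = 224.39 → 224
  B: 44 + 0.19×(128−44) = 44 + 15.96 = 59.96 → 60
  → #43e03c
22% shade:
  R: 53 + 0.22×(0−53) = 53 − 11.66 = 41.34 → 41
  G: 247 − 54.34 = 192.66 → 193
  B: 44 − 9.68 = 34.32 → 34
  → #29c122

#43e03c, #29c122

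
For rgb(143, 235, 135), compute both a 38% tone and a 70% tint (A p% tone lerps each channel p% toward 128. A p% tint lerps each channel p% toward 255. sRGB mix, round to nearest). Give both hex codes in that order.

#89c284, #ddf9db

38% tone:
  R: 143 − 5.7 = 137.3 → 137
  G: 235 − 40.66 = 194.34 → 194
  B: 135 − 2.66 = 132.34 → 132
  → #89c284
70% tint:
  R: 143 + 78.4 = 221.4 → 221
  G: 235 + 0.7×(255−235) = 235 + 14 = 249 → 249
  B: 135 + 0.7×(255−135) = 135 + 84 = 219 → 219
  → #ddf9db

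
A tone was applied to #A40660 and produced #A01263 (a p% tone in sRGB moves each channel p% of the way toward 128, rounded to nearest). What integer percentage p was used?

10%

#A40660 is rgb(164, 6, 96); #A01263 is rgb(160, 18, 99).
On the G channel (widest range): 18 ≈ 6 + (p/100)(128 − 6), so p ≈ 100×(18 − 6)/(128 − 6) = 1200/122 = 9.84.
p = 10 reproduces all three channels after rounding.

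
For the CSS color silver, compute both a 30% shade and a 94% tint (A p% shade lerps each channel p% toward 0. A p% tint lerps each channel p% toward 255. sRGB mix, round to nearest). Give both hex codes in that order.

CSS silver is rgb(192, 192, 192).
30% shade:
  R: 192 + 0.3×(0−192) = 192 − 57.6 = 134.4 → 134
  G: 192 + 0.3×(0−192) = 192 − 57.6 = 134.4 → 134
  B: 192 + 0.3×(0−192) = 192 − 57.6 = 134.4 → 134
  → #868686
94% tint:
  R: 192 + 59.22 = 251.22 → 251
  G: 192 + 0.94×(255−192) = 192 + 59.22 = 251.22 → 251
  B: 192 + 0.94×(255−192) = 192 + 59.22 = 251.22 → 251
  → #fbfbfb

#868686, #fbfbfb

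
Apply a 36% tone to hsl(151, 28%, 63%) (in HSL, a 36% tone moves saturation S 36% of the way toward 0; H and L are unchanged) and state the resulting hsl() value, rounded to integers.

S moves 36% from 28 toward 0: 28 − 10.08 = 17.92 → 18.
H and L are unchanged.

hsl(151, 18%, 63%)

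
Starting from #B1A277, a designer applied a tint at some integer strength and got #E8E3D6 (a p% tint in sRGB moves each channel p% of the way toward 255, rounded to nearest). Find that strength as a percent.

70%

#B1A277 is rgb(177, 162, 119); #E8E3D6 is rgb(232, 227, 214).
On the B channel (widest range): 214 ≈ 119 + (p/100)(255 − 119), so p ≈ 100×(214 − 119)/(255 − 119) = 9500/136 = 69.85.
p = 70 reproduces all three channels after rounding.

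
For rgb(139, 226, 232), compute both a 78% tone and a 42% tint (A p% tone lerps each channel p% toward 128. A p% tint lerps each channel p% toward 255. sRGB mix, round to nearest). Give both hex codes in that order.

78% tone:
  R: 139 + 0.78×(128−139) = 139 − 8.58 = 130.42 → 130
  G: 226 + 0.78×(128−226) = 226 − 76.44 = 149.56 → 150
  B: 232 − 81.12 = 150.88 → 151
  → #829697
42% tint:
  R: 139 + 0.42×(255−139) = 139 + 48.72 = 187.72 → 188
  G: 226 + 0.42×(255−226) = 226 + 12.18 = 238.18 → 238
  B: 232 + 0.42×(255−232) = 232 + 9.66 = 241.66 → 242
  → #BCEEF2

#829697, #BCEEF2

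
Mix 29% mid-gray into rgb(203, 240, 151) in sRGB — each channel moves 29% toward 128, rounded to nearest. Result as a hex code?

A 29% tone moves each channel 29% toward 128:
  R: 203 + 0.29×(128−203) = 203 − 21.75 = 181.25 → 181
  G: 240 − 32.48 = 207.52 → 208
  B: 151 + 0.29×(128−151) = 151 − 6.67 = 144.33 → 144
rgb(181, 208, 144) = #B5D090.

#B5D090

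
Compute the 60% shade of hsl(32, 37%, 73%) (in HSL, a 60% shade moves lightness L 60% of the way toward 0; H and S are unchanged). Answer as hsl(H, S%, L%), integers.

hsl(32, 37%, 29%)

L moves 60% from 73 toward 0: 73 − 43.8 = 29.2 → 29.
H and S are unchanged.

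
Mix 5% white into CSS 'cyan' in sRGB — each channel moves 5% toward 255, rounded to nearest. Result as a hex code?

CSS cyan is rgb(0, 255, 255).
A 5% tint moves each channel 5% toward 255:
  R: 0 + 0.05×(255−0) = 0 + 12.75 = 12.75 → 13
  G: 255 + 0.05×(255−255) = 255 + 0 = 255 → 255
  B: 255 + 0.05×(255−255) = 255 + 0 = 255 → 255
rgb(13, 255, 255) = #0DFFFF.

#0DFFFF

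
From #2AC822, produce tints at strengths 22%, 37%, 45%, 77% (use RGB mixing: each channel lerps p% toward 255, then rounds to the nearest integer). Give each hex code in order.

#59D453, #79DC74, #8AE185, #CEF2CC

#2AC822 is rgb(42, 200, 34).
22%: (42 + 46.86 = 88.86→89, 200 + 12.1 = 212.1→212, 34 + 48.62 = 82.62→83) → #59D453
37%: (42 + 78.81 = 120.81→121, 200 + 20.35 = 220.35→220, 34 + 81.77 = 115.77→116) → #79DC74
45%: (42 + 95.85 = 137.85→138, 200 + 24.75 = 224.75→225, 34 + 99.45 = 133.45→133) → #8AE185
77%: (42 + 164.01 = 206.01→206, 200 + 42.35 = 242.35→242, 34 + 170.17 = 204.17→204) → #CEF2CC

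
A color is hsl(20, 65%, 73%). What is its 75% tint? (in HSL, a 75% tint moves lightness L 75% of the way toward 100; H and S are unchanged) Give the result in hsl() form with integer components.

L moves 75% from 73 toward 100: 73 + 20.25 = 93.25 → 93.
H and S are unchanged.

hsl(20, 65%, 93%)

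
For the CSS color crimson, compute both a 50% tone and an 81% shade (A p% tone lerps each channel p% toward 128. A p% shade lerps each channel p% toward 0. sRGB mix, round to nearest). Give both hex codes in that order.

#AE4A5E, #2A040B

CSS crimson is rgb(220, 20, 60).
50% tone:
  R: 220 − 46 = 174 → 174
  G: 20 + 0.5×(128−20) = 20 + 54 = 74 → 74
  B: 60 + 0.5×(128−60) = 60 + 34 = 94 → 94
  → #AE4A5E
81% shade:
  R: 220 − 178.2 = 41.8 → 42
  G: 20 + 0.81×(0−20) = 20 − 16.2 = 3.8 → 4
  B: 60 + 0.81×(0−60) = 60 − 48.6 = 11.4 → 11
  → #2A040B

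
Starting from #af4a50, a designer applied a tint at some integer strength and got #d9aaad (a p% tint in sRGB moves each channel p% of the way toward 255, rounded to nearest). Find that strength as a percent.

53%

#af4a50 is rgb(175, 74, 80); #d9aaad is rgb(217, 170, 173).
On the G channel (widest range): 170 ≈ 74 + (p/100)(255 − 74), so p ≈ 100×(170 − 74)/(255 − 74) = 9600/181 = 53.04.
p = 53 reproduces all three channels after rounding.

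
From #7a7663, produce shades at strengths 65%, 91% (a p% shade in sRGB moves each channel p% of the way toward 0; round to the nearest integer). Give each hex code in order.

#7a7663 is rgb(122, 118, 99).
65%: (122 − 79.3 = 42.7→43, 118 − 76.7 = 41.3→41, 99 − 64.35 = 34.65→35) → #2b2923
91%: (122 − 111.02 = 10.98→11, 118 − 107.38 = 10.62→11, 99 − 90.09 = 8.91→9) → #0b0b09

#2b2923, #0b0b09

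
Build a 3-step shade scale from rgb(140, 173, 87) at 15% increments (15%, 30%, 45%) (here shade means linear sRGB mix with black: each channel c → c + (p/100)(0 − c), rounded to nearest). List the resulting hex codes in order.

15%: (140 − 21 = 119→119, 173 − 25.95 = 147.05→147, 87 − 13.05 = 73.95→74) → #77934a
30%: (140 − 42 = 98→98, 173 − 51.9 = 121.1→121, 87 − 26.1 = 60.9→61) → #62793d
45%: (140 − 63 = 77→77, 173 − 77.85 = 95.15→95, 87 − 39.15 = 47.85→48) → #4d5f30

#77934a, #62793d, #4d5f30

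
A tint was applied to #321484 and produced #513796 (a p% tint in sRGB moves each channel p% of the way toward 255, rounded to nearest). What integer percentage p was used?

15%

#321484 is rgb(50, 20, 132); #513796 is rgb(81, 55, 150).
On the G channel (widest range): 55 ≈ 20 + (p/100)(255 − 20), so p ≈ 100×(55 − 20)/(255 − 20) = 3500/235 = 14.89.
p = 15 reproduces all three channels after rounding.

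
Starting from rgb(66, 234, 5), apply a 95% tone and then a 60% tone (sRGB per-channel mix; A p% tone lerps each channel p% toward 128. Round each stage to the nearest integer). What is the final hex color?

#7F827E

A 95% tone moves each channel 95% toward 128:
  R: 66 + 58.9 = 124.9 → 125
  G: 234 − 100.7 = 133.3 → 133
  B: 5 + 116.85 = 121.85 → 122
After the tone: rgb(125, 133, 122) = #7D857A.
Per channel, c → c + 0.6(128 − c):
  R: 125 + 1.8 = 126.8 → 127
  G: 133 + 0.6×(128−133) = 133 − 3 = 130 → 130
  B: 122 + 3.6 = 125.6 → 126
rgb(127, 130, 126) = #7F827E.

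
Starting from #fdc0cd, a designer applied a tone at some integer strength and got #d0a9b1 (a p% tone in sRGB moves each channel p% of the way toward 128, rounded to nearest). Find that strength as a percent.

#fdc0cd is rgb(253, 192, 205); #d0a9b1 is rgb(208, 169, 177).
On the R channel (widest range): 208 ≈ 253 + (p/100)(128 − 253), so p ≈ 100×(208 − 253)/(128 − 253) = -4500/-125 = 36.00.
p = 36 reproduces all three channels after rounding.

36%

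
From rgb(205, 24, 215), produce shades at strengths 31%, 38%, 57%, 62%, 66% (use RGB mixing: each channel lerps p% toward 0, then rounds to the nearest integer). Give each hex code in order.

#8d1194, #7f0f85, #580a5c, #4e0952, #460849

31%: (205 − 63.55 = 141.45→141, 24 − 7.44 = 16.56→17, 215 − 66.65 = 148.35→148) → #8d1194
38%: (205 − 77.9 = 127.1→127, 24 − 9.12 = 14.88→15, 215 − 81.7 = 133.3→133) → #7f0f85
57%: (205 − 116.85 = 88.15→88, 24 − 13.68 = 10.32→10, 215 − 122.55 = 92.45→92) → #580a5c
62%: (205 − 127.1 = 77.9→78, 24 − 14.88 = 9.12→9, 215 − 133.3 = 81.7→82) → #4e0952
66%: (205 − 135.3 = 69.7→70, 24 − 15.84 = 8.16→8, 215 − 141.9 = 73.1→73) → #460849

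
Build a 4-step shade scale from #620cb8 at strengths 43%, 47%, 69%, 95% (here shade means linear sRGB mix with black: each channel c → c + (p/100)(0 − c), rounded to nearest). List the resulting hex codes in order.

#380769, #340662, #1e0439, #050109

#620cb8 is rgb(98, 12, 184).
43%: (98 − 42.14 = 55.86→56, 12 − 5.16 = 6.84→7, 184 − 79.12 = 104.88→105) → #380769
47%: (98 − 46.06 = 51.94→52, 12 − 5.64 = 6.36→6, 184 − 86.48 = 97.52→98) → #340662
69%: (98 − 67.62 = 30.38→30, 12 − 8.28 = 3.72→4, 184 − 126.96 = 57.04→57) → #1e0439
95%: (98 − 93.1 = 4.9→5, 12 − 11.4 = 0.6→1, 184 − 174.8 = 9.2→9) → #050109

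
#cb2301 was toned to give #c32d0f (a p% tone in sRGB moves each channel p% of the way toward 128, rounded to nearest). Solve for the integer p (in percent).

11%

#cb2301 is rgb(203, 35, 1); #c32d0f is rgb(195, 45, 15).
On the B channel (widest range): 15 ≈ 1 + (p/100)(128 − 1), so p ≈ 100×(15 − 1)/(128 − 1) = 1400/127 = 11.02.
p = 11 reproduces all three channels after rounding.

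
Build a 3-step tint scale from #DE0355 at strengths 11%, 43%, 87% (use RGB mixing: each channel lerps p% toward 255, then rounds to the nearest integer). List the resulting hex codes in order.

#DE0355 is rgb(222, 3, 85).
11%: (222 + 3.63 = 225.63→226, 3 + 27.72 = 30.72→31, 85 + 18.7 = 103.7→104) → #E21F68
43%: (222 + 14.19 = 236.19→236, 3 + 108.36 = 111.36→111, 85 + 73.1 = 158.1→158) → #EC6F9E
87%: (222 + 28.71 = 250.71→251, 3 + 219.24 = 222.24→222, 85 + 147.9 = 232.9→233) → #FBDEE9

#E21F68, #EC6F9E, #FBDEE9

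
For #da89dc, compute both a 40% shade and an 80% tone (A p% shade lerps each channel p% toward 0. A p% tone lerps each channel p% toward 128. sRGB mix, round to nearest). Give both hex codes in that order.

#da89dc is rgb(218, 137, 220).
40% shade:
  R: 218 − 87.2 = 130.8 → 131
  G: 137 + 0.4×(0−137) = 137 − 54.8 = 82.2 → 82
  B: 220 − 88 = 132 → 132
  → #835284
80% tone:
  R: 218 + 0.8×(128−218) = 218 − 72 = 146 → 146
  G: 137 + 0.8×(128−137) = 137 − 7.2 = 129.8 → 130
  B: 220 + 0.8×(128−220) = 220 − 73.6 = 146.4 → 146
  → #928292

#835284, #928292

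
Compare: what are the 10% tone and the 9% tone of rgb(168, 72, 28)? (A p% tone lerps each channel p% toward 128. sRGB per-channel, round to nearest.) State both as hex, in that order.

10% tone:
  R: 168 − 4 = 164 → 164
  G: 72 + 5.6 = 77.6 → 78
  B: 28 + 0.1×(128−28) = 28 + 10 = 38 → 38
  → #A44E26
9% tone:
  R: 168 + 0.09×(128−168) = 168 − 3.6 = 164.4 → 164
  G: 72 + 0.09×(128−72) = 72 + 5.04 = 77.04 → 77
  B: 28 + 9 = 37 → 37
  → #A44D25

#A44E26, #A44D25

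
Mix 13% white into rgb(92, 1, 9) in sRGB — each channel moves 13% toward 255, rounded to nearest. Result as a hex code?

A 13% tint moves each channel 13% toward 255:
  R: 92 + 0.13×(255−92) = 92 + 21.19 = 113.19 → 113
  G: 1 + 33.02 = 34.02 → 34
  B: 9 + 31.98 = 40.98 → 41
rgb(113, 34, 41) = #712229.

#712229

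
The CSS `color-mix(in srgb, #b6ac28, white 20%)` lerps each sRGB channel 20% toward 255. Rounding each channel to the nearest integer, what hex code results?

#c5bd53

#b6ac28 is rgb(182, 172, 40).
Per channel, c → c + 0.2(255 − c):
  R: 182 + 0.2×(255−182) = 182 + 14.6 = 196.6 → 197
  G: 172 + 16.6 = 188.6 → 189
  B: 40 + 43 = 83 → 83
rgb(197, 189, 83) = #c5bd53.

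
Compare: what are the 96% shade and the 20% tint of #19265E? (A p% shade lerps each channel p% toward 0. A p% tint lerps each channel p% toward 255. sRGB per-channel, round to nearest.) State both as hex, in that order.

#19265E is rgb(25, 38, 94).
96% shade:
  R: 25 + 0.96×(0−25) = 25 − 24 = 1 → 1
  G: 38 + 0.96×(0−38) = 38 − 36.48 = 1.52 → 2
  B: 94 − 90.24 = 3.76 → 4
  → #010204
20% tint:
  R: 25 + 0.2×(255−25) = 25 + 46 = 71 → 71
  G: 38 + 43.4 = 81.4 → 81
  B: 94 + 32.2 = 126.2 → 126
  → #47517E

#010204, #47517E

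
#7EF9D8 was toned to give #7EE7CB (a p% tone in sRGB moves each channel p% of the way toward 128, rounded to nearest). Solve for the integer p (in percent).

#7EF9D8 is rgb(126, 249, 216); #7EE7CB is rgb(126, 231, 203).
On the G channel (widest range): 231 ≈ 249 + (p/100)(128 − 249), so p ≈ 100×(231 − 249)/(128 − 249) = -1800/-121 = 14.88.
p = 15 reproduces all three channels after rounding.

15%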